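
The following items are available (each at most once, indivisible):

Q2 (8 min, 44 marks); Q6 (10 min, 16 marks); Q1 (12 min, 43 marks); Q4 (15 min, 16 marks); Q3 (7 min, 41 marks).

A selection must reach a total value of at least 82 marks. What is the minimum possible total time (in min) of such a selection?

Subsets with value ≥ 82, sorted by total time:
- Q2+Q3: time 15, value 85
- Q1+Q3: time 19, value 84
- Q2+Q1: time 20, value 87
Minimum time: 15 min.

15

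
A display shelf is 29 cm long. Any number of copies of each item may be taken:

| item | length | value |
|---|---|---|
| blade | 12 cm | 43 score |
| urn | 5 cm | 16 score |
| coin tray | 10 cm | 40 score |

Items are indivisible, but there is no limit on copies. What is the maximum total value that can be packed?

102 score

Best value-per-unit is coin tray at 40/10; filling with it alone gives 2×40 = 80.
Optimal mix: 2×blade + 1×urn → length 29, value 102.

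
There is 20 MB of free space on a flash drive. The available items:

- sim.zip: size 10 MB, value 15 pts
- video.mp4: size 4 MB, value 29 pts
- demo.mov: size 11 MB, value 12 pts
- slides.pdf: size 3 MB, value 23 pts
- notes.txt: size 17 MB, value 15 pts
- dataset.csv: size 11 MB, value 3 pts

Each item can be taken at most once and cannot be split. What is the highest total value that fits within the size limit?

67 pts

Check high-value combinations within 20 MB:
- sim.zip+video.mp4+slides.pdf: size 10+4+3=17, value 15+29+23=67
- video.mp4+demo.mov+slides.pdf: size 4+11+3=18, value 29+12+23=64
- video.mp4+slides.pdf+dataset.csv: size 4+3+11=18, value 29+23+3=55
- video.mp4+slides.pdf: size 4+3=7, value 29+23=52
Best: 67 pts.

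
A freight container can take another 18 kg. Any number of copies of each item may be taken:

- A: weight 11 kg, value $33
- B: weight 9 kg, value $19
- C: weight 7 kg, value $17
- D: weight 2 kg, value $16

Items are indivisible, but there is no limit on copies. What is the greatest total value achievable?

$144

Best value-per-unit is D at 16/2, and filling with it alone uses weight 9×2=18. No mix of the others beats 9×16 = 144.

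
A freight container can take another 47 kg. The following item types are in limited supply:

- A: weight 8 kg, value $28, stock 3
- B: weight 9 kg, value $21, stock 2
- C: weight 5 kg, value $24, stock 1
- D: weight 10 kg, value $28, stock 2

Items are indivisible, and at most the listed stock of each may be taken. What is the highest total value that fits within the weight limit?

Best selections within weight 47 and stock limits:
- 3×A + 2×B + 1×C: weight 47, value 150
- 3×A + 2×D: weight 44, value 140
- 3×A + 1×C + 1×D: weight 39, value 136
- 2×A + 1×C + 2×D: weight 41, value 136
Best: $150.

$150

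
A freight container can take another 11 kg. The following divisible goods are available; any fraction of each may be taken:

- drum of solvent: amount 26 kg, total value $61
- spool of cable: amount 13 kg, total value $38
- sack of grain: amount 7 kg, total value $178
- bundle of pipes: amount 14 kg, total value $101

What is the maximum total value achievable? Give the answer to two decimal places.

Take in order of value per unit:
- sack of grain (178/7 per unit): all 7 → value 178, running total 178.00
- bundle of pipes (101/14 per unit): 4 of 14 → value 4×101/14 = 28.8571, running total 206.86
Total 206.86.

206.86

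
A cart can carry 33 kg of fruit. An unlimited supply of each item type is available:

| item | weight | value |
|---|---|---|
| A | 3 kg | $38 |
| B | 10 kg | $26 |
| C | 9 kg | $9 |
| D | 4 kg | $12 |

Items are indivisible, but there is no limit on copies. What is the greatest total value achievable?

Best value-per-unit is A at 38/3, and filling with it alone uses weight 11×3=33. No mix of the others beats 11×38 = 418.

$418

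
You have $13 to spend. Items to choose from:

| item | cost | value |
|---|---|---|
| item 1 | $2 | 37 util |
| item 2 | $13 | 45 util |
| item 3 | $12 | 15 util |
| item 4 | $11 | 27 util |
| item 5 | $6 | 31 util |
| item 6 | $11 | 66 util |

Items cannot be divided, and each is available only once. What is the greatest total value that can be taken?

Check high-value combinations within $13:
- item 1+item 6: cost 2+11=13, value 37+66=103
- item 1+item 5: cost 2+6=8, value 37+31=68
- item 6: cost 11, value 66
Best: 103 util.

103 util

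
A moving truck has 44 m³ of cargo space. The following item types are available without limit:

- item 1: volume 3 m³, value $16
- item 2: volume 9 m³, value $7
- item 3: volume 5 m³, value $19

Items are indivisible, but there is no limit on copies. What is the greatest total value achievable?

Best value-per-unit is item 1 at 16/3; filling with it alone gives 14×16 = 224.
Optimal mix: 13×item 1 + 1×item 3 → volume 44, value 227.

$227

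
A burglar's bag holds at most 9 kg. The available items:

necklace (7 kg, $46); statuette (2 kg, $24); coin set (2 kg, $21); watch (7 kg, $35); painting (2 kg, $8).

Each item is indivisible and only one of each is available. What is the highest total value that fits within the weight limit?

Check high-value combinations within 9 kg:
- necklace+statuette: weight 7+2=9, value 46+24=70
- necklace+coin set: weight 7+2=9, value 46+21=67
- statuette+watch: weight 2+7=9, value 24+35=59
- coin set+watch: weight 2+7=9, value 21+35=56
- necklace+painting: weight 7+2=9, value 46+8=54
Best: $70.

$70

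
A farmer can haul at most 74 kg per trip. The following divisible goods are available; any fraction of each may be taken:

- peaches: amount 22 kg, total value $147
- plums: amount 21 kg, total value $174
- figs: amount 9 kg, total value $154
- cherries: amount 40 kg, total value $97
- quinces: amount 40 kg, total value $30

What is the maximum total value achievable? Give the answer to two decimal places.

528.35

Take in order of value per unit:
- figs (154/9 per unit): all 9 → value 154, running total 154.00
- plums (174/21 per unit): all 21 → value 174, running total 328.00
- peaches (147/22 per unit): all 22 → value 147, running total 475.00
- cherries (97/40 per unit): 22 of 40 → value 22×97/40 = 53.3500, running total 528.35
Total 528.35.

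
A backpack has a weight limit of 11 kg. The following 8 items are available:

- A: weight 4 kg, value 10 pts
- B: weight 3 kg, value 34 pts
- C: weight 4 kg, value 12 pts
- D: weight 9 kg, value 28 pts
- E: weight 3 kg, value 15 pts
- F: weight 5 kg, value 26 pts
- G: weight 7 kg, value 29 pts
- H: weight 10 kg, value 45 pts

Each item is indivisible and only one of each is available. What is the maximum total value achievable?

This is a 0/1 knapsack; check combinations near the capacity.
- B+E+F: weight 3+3+5=11, value 34+15+26=75
- B+G: weight 3+7=10, value 34+29=63
- B+C+E: weight 3+4+3=10, value 34+12+15=61
- B+F: weight 3+5=8, value 34+26=60
- A+B+E: weight 4+3+3=10, value 10+34+15=59
Best: 75 pts.

75 pts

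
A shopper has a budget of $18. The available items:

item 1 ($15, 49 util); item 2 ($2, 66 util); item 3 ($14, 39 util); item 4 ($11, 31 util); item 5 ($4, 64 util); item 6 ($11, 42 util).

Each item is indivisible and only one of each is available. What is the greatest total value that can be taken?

172 util

Check high-value combinations within $18:
- item 2+item 5+item 6: cost 2+4+11=17, value 66+64+42=172
- item 2+item 4+item 5: cost 2+11+4=17, value 66+31+64=161
- item 2+item 5: cost 2+4=6, value 66+64=130
- item 1+item 2: cost 15+2=17, value 49+66=115
- item 2+item 6: cost 2+11=13, value 66+42=108
Best: 172 util.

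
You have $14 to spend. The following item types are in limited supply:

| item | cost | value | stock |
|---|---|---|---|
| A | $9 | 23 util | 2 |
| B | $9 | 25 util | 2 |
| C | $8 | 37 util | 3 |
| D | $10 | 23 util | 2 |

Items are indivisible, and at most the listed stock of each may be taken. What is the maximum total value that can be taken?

37 util

Top feasible selections:
- 1×C: cost 8, value 37
- 1×B: cost 9, value 25
- 1×A: cost 9, value 23
- 1×D: cost 10, value 23
Best: 37 util.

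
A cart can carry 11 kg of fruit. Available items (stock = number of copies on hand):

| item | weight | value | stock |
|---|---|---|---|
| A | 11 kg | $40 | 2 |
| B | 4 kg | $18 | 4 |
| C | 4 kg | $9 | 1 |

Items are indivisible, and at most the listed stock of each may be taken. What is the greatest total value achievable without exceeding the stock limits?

Top feasible selections:
- 1×A: weight 11, value 40
- 2×B: weight 8, value 36
- 1×B + 1×C: weight 8, value 27
Best: $40.

$40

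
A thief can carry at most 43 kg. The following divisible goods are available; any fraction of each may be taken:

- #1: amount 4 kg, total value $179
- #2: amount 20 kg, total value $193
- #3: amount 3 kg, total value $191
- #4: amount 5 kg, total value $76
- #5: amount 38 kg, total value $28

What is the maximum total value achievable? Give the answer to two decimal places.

Take in order of value per unit:
- #3 (191/3 per unit): all 3 → value 191, running total 191.00
- #1 (179/4 per unit): all 4 → value 179, running total 370.00
- #4 (76/5 per unit): all 5 → value 76, running total 446.00
- #2 (193/20 per unit): all 20 → value 193, running total 639.00
- #5 (28/38 per unit): 11 of 38 → value 11×28/38 = 8.1053, running total 647.11
Total 647.11.

647.11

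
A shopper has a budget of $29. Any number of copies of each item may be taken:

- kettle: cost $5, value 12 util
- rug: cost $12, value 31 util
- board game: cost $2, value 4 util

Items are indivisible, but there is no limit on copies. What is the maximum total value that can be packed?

74 util

Best value-per-unit is rug at 31/12; filling with it alone gives 2×31 = 62.
Optimal mix: 1×kettle + 2×rug → cost 29, value 74.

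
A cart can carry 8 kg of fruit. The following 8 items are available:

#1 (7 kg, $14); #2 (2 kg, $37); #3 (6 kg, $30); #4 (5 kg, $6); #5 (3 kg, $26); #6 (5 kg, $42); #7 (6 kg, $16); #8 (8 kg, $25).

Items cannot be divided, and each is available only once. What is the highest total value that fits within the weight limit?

$79

Check high-value combinations within 8 kg:
- #2+#6: weight 2+5=7, value 37+42=79
- #5+#6: weight 3+5=8, value 26+42=68
- #2+#3: weight 2+6=8, value 37+30=67
- #2+#5: weight 2+3=5, value 37+26=63
Best: $79.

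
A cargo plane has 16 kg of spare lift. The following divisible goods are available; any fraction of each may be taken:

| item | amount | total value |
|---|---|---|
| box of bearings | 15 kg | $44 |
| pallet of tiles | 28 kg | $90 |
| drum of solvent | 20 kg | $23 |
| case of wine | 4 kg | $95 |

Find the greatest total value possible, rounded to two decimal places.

Take in order of value per unit:
- case of wine (95/4 per unit): all 4 → value 95, running total 95.00
- pallet of tiles (90/28 per unit): 12 of 28 → value 12×90/28 = 38.5714, running total 133.57
Total 133.57.

133.57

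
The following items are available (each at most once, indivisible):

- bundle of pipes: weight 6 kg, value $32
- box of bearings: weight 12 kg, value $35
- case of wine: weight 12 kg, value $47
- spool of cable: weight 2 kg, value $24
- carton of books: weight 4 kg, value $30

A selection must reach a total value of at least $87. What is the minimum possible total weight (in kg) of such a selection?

Subsets with value ≥ 87, sorted by total weight:
- case of wine+spool of cable+carton of books: weight 18, value 101
- box of bearings+spool of cable+carton of books: weight 18, value 89
Minimum weight: 18 kg.

18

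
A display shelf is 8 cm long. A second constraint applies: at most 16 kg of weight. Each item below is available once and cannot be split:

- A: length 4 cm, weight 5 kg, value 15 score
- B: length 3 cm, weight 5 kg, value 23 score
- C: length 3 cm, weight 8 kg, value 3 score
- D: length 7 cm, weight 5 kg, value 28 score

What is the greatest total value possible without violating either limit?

38 score

Feasible sets respecting both limits:
- A+B: length 7, weight 10, value 38
- D: length 7, weight 5, value 28
- B+C: length 6, weight 13, value 26
Best: 38 score.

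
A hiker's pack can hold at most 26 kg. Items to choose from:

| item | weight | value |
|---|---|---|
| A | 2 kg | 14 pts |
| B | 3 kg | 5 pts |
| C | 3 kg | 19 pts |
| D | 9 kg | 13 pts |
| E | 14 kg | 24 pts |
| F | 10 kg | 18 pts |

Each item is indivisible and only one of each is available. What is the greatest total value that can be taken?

Check high-value combinations within 26 kg:
- A+C+D+F: weight 2+3+9+10=24, value 14+19+13+18=64
- A+B+C+E: weight 2+3+3+14=22, value 14+5+19+24=62
- A+C+E: weight 2+3+14=19, value 14+19+24=57
- A+B+C+F: weight 2+3+3+10=18, value 14+5+19+18=56
Best: 64 pts.

64 pts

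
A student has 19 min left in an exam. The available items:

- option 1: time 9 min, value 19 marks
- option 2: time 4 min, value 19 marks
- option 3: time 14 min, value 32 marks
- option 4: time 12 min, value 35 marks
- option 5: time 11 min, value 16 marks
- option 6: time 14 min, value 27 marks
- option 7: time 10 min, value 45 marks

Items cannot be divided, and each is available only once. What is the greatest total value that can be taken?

64 marks

Check high-value combinations within 19 min:
- option 2+option 7: time 4+10=14, value 19+45=64
- option 1+option 7: time 9+10=19, value 19+45=64
- option 2+option 4: time 4+12=16, value 19+35=54
Best: 64 marks.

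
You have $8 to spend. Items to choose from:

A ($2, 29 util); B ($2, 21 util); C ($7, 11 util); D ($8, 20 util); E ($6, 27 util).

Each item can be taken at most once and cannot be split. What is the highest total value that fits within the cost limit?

Check high-value combinations within $8:
- A+E: cost 2+6=8, value 29+27=56
- A+B: cost 2+2=4, value 29+21=50
- B+E: cost 2+6=8, value 21+27=48
- A: cost 2, value 29
- E: cost 6, value 27
Best: 56 util.

56 util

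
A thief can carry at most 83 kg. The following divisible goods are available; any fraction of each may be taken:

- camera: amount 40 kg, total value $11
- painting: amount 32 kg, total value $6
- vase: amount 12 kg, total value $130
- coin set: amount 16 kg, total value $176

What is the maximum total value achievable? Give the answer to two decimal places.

319.81

Take in order of value per unit:
- coin set (176/16 per unit): all 16 → value 176, running total 176.00
- vase (130/12 per unit): all 12 → value 130, running total 306.00
- camera (11/40 per unit): all 40 → value 11, running total 317.00
- painting (6/32 per unit): 15 of 32 → value 15×6/32 = 2.8125, running total 319.81
Total 319.81.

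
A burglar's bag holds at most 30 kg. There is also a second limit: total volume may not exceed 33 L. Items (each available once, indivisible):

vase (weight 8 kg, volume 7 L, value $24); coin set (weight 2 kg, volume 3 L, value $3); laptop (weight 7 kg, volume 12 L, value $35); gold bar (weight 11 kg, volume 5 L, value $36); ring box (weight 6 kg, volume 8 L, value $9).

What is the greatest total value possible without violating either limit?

$98

Feasible sets respecting both limits:
- vase+coin set+laptop+gold bar: weight 28, volume 27, value 98
- vase+laptop+gold bar: weight 26, volume 24, value 95
- coin set+laptop+gold bar+ring box: weight 26, volume 28, value 83
Best: $98.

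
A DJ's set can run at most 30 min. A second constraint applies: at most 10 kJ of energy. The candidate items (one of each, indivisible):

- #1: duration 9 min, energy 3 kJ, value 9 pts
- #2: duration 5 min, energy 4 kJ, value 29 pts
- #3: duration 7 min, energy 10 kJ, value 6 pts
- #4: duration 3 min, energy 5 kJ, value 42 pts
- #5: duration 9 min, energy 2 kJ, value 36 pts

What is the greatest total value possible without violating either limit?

87 pts

Feasible sets respecting both limits:
- #1+#4+#5: duration 21, energy 10, value 87
- #4+#5: duration 12, energy 7, value 78
- #1+#2+#5: duration 23, energy 9, value 74
Best: 87 pts.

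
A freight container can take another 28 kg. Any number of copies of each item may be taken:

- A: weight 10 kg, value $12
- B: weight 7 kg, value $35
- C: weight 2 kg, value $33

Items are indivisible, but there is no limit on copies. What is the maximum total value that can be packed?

Best value-per-unit is C at 33/2, and filling with it alone uses weight 14×2=28. No mix of the others beats 14×33 = 462.

$462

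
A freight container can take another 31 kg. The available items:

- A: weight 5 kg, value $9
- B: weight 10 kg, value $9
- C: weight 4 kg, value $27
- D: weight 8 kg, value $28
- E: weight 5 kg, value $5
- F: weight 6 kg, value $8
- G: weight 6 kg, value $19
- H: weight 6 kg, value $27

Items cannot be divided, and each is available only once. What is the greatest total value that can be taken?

This is a 0/1 knapsack; check combinations near the capacity.
- A+C+D+G+H: weight 5+4+8+6+6=29, value 9+27+28+19+27=110
- C+D+F+G+H: weight 4+8+6+6+6=30, value 27+28+8+19+27=109
- C+D+E+G+H: weight 4+8+5+6+6=29, value 27+28+5+19+27=106
- C+D+G+H: weight 4+8+6+6=24, value 27+28+19+27=101
Best: $110.

$110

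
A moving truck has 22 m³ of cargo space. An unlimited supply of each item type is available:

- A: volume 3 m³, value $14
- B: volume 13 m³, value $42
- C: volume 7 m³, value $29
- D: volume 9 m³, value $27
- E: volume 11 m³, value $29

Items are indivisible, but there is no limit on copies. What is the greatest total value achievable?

Best value-per-unit is A at 14/3; filling with it alone gives 7×14 = 98.
Optimal mix: 5×A + 1×C → volume 22, value 99.

$99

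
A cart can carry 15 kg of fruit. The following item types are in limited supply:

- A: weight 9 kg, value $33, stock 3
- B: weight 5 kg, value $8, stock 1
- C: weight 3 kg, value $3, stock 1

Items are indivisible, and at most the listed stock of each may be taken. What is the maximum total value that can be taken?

Best selections within weight 15 and stock limits:
- 1×A + 1×B: weight 14, value 41
- 1×A + 1×C: weight 12, value 36
Best: $41.

$41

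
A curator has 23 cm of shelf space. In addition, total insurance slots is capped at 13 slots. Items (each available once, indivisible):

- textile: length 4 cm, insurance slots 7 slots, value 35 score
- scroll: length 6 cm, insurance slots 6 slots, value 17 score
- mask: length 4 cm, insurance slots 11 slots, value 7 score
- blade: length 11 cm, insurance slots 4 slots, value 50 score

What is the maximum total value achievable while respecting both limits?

85 score

Feasible sets respecting both limits:
- textile+blade: length 15, insurance slots 11, value 85
- scroll+blade: length 17, insurance slots 10, value 67
- textile+scroll: length 10, insurance slots 13, value 52
Best: 85 score.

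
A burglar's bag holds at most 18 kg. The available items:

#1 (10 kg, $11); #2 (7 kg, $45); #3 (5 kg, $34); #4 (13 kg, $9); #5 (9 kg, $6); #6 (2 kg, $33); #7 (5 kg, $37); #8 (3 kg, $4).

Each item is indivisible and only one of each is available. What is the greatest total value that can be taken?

$119

This is a 0/1 knapsack; check combinations near the capacity.
- #2+#6+#7+#8: weight 7+2+5+3=17, value 45+33+37+4=119
- #2+#3+#7: weight 7+5+5=17, value 45+34+37=116
- #2+#3+#6+#8: weight 7+5+2+3=17, value 45+34+33+4=116
- #2+#6+#7: weight 7+2+5=14, value 45+33+37=115
Best: $119.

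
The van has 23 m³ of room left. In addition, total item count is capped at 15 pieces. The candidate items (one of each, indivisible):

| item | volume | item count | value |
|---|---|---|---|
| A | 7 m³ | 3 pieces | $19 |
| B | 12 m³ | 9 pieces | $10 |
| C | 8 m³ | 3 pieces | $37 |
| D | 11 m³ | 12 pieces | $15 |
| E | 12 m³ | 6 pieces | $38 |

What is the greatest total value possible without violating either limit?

$75

Feasible sets respecting both limits:
- C+E: volume 20, item count 9, value 75
- A+E: volume 19, item count 9, value 57
- A+C: volume 15, item count 6, value 56
- C+D: volume 19, item count 15, value 52
Best: $75.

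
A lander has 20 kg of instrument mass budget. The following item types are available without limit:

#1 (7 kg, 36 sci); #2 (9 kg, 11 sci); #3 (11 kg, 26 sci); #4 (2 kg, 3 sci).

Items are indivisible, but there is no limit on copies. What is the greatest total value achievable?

81 sci

Best value-per-unit is #1 at 36/7; filling with it alone gives 2×36 = 72.
Optimal mix: 2×#1 + 3×#4 → mass 20, value 81.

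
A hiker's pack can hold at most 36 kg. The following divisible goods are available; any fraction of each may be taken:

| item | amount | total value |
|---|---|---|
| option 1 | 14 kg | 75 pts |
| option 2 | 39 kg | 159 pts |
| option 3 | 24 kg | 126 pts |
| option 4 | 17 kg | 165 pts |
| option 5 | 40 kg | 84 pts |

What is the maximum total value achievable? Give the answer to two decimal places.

Take in order of value per unit:
- option 4 (165/17 per unit): all 17 → value 165, running total 165.00
- option 1 (75/14 per unit): all 14 → value 75, running total 240.00
- option 3 (126/24 per unit): 5 of 24 → value 5×126/24 = 26.2500, running total 266.25
Total 266.25.

266.25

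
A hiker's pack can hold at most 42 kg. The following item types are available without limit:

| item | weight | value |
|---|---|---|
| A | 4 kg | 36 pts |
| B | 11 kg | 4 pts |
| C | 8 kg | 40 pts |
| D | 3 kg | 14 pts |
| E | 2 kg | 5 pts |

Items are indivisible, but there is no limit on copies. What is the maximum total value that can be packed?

Best value-per-unit is A at 36/4; filling with it alone gives 10×36 = 360.
Optimal mix: 10×A + 1×E → weight 42, value 365.

365 pts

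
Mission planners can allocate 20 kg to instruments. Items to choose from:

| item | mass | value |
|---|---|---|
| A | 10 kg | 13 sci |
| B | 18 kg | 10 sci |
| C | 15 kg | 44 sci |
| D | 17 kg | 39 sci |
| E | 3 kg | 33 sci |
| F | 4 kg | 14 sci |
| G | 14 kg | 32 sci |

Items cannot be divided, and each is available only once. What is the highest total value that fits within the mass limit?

77 sci

Check high-value combinations within 20 kg:
- C+E: mass 15+3=18, value 44+33=77
- D+E: mass 17+3=20, value 39+33=72
- E+G: mass 3+14=17, value 33+32=65
- A+E+F: mass 10+3+4=17, value 13+33+14=60
- C+F: mass 15+4=19, value 44+14=58
Best: 77 sci.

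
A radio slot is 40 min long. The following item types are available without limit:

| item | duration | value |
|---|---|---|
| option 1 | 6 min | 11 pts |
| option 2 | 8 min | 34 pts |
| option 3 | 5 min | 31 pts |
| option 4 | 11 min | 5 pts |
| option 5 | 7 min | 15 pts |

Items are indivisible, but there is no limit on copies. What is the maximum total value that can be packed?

248 pts

Best value-per-unit is option 3 at 31/5, and filling with it alone uses duration 8×5=40. No mix of the others beats 8×31 = 248.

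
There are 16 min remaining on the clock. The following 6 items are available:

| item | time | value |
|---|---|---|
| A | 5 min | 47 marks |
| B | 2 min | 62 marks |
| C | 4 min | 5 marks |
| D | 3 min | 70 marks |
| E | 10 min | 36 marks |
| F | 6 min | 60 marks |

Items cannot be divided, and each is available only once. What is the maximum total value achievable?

Check high-value combinations within 16 min:
- A+B+D+F: time 5+2+3+6=16, value 47+62+70+60=239
- B+C+D+F: time 2+4+3+6=15, value 62+5+70+60=197
- B+D+F: time 2+3+6=11, value 62+70+60=192
- A+B+C+D: time 5+2+4+3=14, value 47+62+5+70=184
Best: 239 marks.

239 marks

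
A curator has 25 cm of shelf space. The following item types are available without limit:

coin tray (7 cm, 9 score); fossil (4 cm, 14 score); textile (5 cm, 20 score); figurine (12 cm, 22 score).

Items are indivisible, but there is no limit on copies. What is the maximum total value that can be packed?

100 score

Best value-per-unit is textile at 20/5, and filling with it alone uses length 5×5=25. No mix of the others beats 5×20 = 100.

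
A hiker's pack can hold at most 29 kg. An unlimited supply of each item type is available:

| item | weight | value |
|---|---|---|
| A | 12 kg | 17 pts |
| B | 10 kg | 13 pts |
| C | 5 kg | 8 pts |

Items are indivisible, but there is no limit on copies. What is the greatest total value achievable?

Best value-per-unit is C at 8/5; filling with it alone gives 5×8 = 40.
Optimal mix: 2×A + 1×C → weight 29, value 42.

42 pts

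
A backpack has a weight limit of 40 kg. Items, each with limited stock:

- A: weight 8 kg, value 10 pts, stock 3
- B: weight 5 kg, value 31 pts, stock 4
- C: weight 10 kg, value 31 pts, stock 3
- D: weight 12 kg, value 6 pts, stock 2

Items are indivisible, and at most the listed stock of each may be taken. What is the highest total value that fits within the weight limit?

Top feasible selections:
- 4×B + 2×C: weight 40, value 186
- 1×A + 4×B + 1×C: weight 38, value 165
Best: 186 pts.

186 pts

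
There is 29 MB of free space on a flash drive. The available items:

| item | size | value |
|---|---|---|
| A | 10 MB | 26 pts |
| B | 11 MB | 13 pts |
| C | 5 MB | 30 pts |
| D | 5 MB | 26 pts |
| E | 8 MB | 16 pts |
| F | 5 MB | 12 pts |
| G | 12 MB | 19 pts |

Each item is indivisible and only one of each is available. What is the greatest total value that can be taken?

98 pts

Check high-value combinations within 29 MB:
- A+C+D+E: size 10+5+5+8=28, value 26+30+26+16=98
- A+C+D+F: size 10+5+5+5=25, value 26+30+26+12=94
- C+D+F+G: size 5+5+5+12=27, value 30+26+12+19=87
- B+C+D+E: size 11+5+5+8=29, value 13+30+26+16=85
Best: 98 pts.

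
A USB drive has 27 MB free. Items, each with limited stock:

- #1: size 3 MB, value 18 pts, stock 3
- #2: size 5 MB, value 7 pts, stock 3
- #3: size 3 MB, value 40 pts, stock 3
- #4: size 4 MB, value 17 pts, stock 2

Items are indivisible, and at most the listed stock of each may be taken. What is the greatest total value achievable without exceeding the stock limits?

208 pts

Top feasible selections:
- 3×#1 + 3×#3 + 2×#4: size 26, value 208
- 3×#1 + 1×#2 + 3×#3 + 1×#4: size 27, value 198
- 3×#1 + 3×#3 + 1×#4: size 22, value 191
Best: 208 pts.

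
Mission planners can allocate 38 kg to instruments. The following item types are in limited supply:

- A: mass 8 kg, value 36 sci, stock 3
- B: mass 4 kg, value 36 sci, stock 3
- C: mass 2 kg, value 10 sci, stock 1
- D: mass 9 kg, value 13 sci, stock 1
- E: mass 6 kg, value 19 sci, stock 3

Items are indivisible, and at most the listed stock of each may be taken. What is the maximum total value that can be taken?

Best selections within mass 38 and stock limits:
- 3×A + 3×B + 1×C: mass 38, value 226
- 3×A + 3×B: mass 36, value 216
- 2×A + 3×B + 1×C + 1×E: mass 36, value 209
- 1×A + 3×B + 3×E: mass 38, value 201
Best: 226 sci.

226 sci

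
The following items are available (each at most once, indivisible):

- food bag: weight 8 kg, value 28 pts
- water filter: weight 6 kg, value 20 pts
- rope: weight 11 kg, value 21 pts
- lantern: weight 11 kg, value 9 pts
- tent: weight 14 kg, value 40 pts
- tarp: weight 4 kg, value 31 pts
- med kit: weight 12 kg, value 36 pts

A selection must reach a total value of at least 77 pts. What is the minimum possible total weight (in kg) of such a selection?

Subsets with value ≥ 77, sorted by total weight:
- food bag+water filter+tarp: weight 18, value 79
- water filter+tarp+med kit: weight 22, value 87
- food bag+rope+tarp: weight 23, value 80
Minimum weight: 18 kg.

18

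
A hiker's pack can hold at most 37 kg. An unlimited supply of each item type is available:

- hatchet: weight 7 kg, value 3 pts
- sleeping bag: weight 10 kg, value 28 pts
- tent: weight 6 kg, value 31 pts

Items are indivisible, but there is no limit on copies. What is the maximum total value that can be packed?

Best value-per-unit is tent at 31/6, and filling with it alone uses weight 6×6=36. No mix of the others beats 6×31 = 186.

186 pts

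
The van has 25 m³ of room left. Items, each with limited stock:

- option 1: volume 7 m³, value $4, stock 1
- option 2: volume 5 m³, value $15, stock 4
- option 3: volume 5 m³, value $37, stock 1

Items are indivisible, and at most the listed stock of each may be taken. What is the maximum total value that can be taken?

$97

Top feasible selections:
- 4×option 2 + 1×option 3: volume 25, value 97
- 3×option 2 + 1×option 3: volume 20, value 82
Best: $97.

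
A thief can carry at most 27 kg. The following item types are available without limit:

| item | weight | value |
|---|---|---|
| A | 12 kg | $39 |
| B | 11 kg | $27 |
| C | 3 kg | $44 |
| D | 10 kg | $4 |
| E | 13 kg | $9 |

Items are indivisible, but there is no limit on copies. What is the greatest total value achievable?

Best value-per-unit is C at 44/3, and filling with it alone uses weight 9×3=27. No mix of the others beats 9×44 = 396.

$396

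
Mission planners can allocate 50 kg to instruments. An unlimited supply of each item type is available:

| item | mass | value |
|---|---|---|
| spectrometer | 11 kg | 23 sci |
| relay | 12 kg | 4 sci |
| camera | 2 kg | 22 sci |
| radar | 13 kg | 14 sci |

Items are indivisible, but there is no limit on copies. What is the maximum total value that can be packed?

Best value-per-unit is camera at 22/2, and filling with it alone uses mass 25×2=50. No mix of the others beats 25×22 = 550.

550 sci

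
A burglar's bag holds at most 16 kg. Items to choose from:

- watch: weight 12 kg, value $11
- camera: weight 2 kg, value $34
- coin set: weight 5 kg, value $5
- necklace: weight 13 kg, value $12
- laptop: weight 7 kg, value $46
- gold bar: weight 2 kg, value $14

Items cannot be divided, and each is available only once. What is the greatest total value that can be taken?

$99

Check high-value combinations within 16 kg:
- camera+coin set+laptop+gold bar: weight 2+5+7+2=16, value 34+5+46+14=99
- camera+laptop+gold bar: weight 2+7+2=11, value 34+46+14=94
- camera+coin set+laptop: weight 2+5+7=14, value 34+5+46=85
- camera+laptop: weight 2+7=9, value 34+46=80
- coin set+laptop+gold bar: weight 5+7+2=14, value 5+46+14=65
Best: $99.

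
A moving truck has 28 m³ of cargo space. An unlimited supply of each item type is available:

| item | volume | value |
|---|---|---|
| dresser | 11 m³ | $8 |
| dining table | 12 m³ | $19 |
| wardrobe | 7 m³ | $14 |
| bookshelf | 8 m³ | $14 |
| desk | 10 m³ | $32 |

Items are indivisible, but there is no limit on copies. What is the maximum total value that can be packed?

Best value-per-unit is desk at 32/10; filling with it alone gives 2×32 = 64.
Optimal mix: 1×wardrobe + 2×desk → volume 27, value 78.

$78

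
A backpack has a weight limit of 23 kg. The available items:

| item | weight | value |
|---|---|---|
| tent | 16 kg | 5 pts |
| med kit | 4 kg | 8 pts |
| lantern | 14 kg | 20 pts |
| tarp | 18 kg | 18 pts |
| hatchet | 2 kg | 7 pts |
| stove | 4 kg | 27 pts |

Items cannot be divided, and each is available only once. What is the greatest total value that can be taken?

55 pts

Check high-value combinations within 23 kg:
- med kit+lantern+stove: weight 4+14+4=22, value 8+20+27=55
- lantern+hatchet+stove: weight 14+2+4=20, value 20+7+27=54
- lantern+stove: weight 14+4=18, value 20+27=47
- tarp+stove: weight 18+4=22, value 18+27=45
Best: 55 pts.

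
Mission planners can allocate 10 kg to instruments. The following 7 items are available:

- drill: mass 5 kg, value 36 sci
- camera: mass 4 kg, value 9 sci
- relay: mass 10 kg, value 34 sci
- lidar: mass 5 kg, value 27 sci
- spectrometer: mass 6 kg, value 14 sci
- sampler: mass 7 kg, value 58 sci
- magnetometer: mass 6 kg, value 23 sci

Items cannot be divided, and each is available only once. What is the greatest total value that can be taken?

63 sci

Check high-value combinations within 10 kg:
- drill+lidar: mass 5+5=10, value 36+27=63
- sampler: mass 7, value 58
- drill+camera: mass 5+4=9, value 36+9=45
- drill: mass 5, value 36
- camera+lidar: mass 4+5=9, value 9+27=36
Best: 63 sci.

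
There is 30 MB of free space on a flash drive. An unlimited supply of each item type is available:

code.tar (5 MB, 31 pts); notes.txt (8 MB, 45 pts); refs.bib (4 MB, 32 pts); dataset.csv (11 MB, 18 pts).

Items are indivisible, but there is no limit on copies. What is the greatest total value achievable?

224 pts

Best value-per-unit is refs.bib at 32/4, and filling with it alone uses size 7×4=28. No mix of the others beats 7×32 = 224.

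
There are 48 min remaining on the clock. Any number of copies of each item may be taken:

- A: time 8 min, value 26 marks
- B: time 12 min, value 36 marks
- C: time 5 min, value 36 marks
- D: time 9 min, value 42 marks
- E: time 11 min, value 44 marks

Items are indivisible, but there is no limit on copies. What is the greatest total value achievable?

324 marks

Best value-per-unit is C at 36/5, and filling with it alone uses time 9×5=45. No mix of the others beats 9×36 = 324.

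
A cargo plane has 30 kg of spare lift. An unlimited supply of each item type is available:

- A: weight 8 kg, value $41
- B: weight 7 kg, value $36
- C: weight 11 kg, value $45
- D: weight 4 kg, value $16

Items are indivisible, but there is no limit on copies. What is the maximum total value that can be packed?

Best value-per-unit is B at 36/7; filling with it alone gives 4×36 = 144.
Optimal mix: 2×A + 2×B → weight 30, value 154.

$154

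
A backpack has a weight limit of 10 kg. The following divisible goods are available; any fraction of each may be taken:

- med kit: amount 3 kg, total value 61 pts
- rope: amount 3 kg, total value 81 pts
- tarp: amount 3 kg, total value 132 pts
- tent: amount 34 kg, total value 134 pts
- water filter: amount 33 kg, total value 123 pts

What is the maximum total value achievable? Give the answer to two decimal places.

Take in order of value per unit:
- tarp (132/3 per unit): all 3 → value 132, running total 132.00
- rope (81/3 per unit): all 3 → value 81, running total 213.00
- med kit (61/3 per unit): all 3 → value 61, running total 274.00
- tent (134/34 per unit): 1 of 34 → value 1×134/34 = 3.9412, running total 277.94
Total 277.94.

277.94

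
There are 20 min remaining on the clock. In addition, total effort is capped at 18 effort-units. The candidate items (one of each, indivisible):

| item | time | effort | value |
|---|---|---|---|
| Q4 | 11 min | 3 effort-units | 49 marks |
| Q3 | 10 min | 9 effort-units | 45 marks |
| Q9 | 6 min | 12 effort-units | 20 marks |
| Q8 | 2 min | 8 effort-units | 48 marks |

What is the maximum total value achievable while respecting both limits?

Feasible sets respecting both limits:
- Q4+Q8: time 13, effort 11, value 97
- Q3+Q8: time 12, effort 17, value 93
- Q4+Q9: time 17, effort 15, value 69
Best: 97 marks.

97 marks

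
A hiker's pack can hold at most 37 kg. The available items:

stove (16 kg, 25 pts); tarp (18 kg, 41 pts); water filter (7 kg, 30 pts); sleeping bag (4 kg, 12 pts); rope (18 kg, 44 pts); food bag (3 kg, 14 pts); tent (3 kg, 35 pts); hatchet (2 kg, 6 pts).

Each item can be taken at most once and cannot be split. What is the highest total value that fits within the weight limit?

141 pts

Check high-value combinations within 37 kg:
- water filter+sleeping bag+rope+food bag+tent+hatchet: weight 7+4+18+3+3+2=37, value 30+12+44+14+35+6=141
- tarp+water filter+sleeping bag+food bag+tent+hatchet: weight 18+7+4+3+3+2=37, value 41+30+12+14+35+6=138
- water filter+sleeping bag+rope+food bag+tent: weight 7+4+18+3+3=35, value 30+12+44+14+35=135
- tarp+water filter+sleeping bag+food bag+tent: weight 18+7+4+3+3=35, value 41+30+12+14+35=132
- water filter+rope+food bag+tent+hatchet: weight 7+18+3+3+2=33, value 30+44+14+35+6=129
Best: 141 pts.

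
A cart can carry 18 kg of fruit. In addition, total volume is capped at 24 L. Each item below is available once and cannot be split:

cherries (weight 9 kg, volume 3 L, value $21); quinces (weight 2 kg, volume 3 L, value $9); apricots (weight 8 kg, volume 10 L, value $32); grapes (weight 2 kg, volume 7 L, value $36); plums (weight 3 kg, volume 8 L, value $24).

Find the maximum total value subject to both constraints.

Feasible sets respecting both limits:
- cherries+quinces+grapes+plums: weight 16, volume 21, value 90
- cherries+grapes+plums: weight 14, volume 18, value 81
- quinces+apricots+grapes: weight 12, volume 20, value 77
Best: $90.

$90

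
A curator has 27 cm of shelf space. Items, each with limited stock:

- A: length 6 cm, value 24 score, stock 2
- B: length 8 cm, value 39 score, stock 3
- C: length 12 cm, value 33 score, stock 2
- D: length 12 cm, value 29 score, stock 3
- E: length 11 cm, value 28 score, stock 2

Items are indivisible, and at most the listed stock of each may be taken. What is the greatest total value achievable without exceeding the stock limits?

Best selections within length 27 and stock limits:
- 3×B: length 24, value 117
- 2×B + 1×E: length 27, value 106
- 1×A + 2×B: length 22, value 102
- 1×A + 1×B + 1×C: length 26, value 96
Best: 117 score.

117 score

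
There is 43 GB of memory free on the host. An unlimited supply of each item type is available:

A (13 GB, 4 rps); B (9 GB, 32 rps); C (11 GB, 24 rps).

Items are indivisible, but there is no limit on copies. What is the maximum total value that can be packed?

Best value-per-unit is B at 32/9, and filling with it alone uses memory 4×9=36. No mix of the others beats 4×32 = 128.

128 rps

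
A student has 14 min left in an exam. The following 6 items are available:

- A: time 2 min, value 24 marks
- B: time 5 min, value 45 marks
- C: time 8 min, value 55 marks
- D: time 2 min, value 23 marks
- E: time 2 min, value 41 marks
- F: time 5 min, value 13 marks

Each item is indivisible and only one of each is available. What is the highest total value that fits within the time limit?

143 marks

Check high-value combinations within 14 min:
- A+C+D+E: time 2+8+2+2=14, value 24+55+23+41=143
- A+B+D+E: time 2+5+2+2=11, value 24+45+23+41=133
- A+B+E+F: time 2+5+2+5=14, value 24+45+41+13=123
- B+D+E+F: time 5+2+2+5=14, value 45+23+41+13=122
- A+C+E: time 2+8+2=12, value 24+55+41=120
Best: 143 marks.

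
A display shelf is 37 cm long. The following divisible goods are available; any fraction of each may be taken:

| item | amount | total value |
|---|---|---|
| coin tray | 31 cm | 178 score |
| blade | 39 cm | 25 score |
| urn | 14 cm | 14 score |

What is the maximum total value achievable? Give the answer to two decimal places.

184.00

Take in order of value per unit:
- coin tray (178/31 per unit): all 31 → value 178, running total 178.00
- urn (14/14 per unit): 6 of 14 → value 6×14/14 = 6.0000, running total 184.00
Total 184.00.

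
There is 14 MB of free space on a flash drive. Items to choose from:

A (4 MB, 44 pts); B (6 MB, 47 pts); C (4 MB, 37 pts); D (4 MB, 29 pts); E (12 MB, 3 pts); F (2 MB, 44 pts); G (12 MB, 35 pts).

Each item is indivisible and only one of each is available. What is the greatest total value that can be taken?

Check high-value combinations within 14 MB:
- A+C+D+F: size 4+4+4+2=14, value 44+37+29+44=154
- A+B+F: size 4+6+2=12, value 44+47+44=135
- B+C+F: size 6+4+2=12, value 47+37+44=128
- A+B+C: size 4+6+4=14, value 44+47+37=128
- A+C+F: size 4+4+2=10, value 44+37+44=125
Best: 154 pts.

154 pts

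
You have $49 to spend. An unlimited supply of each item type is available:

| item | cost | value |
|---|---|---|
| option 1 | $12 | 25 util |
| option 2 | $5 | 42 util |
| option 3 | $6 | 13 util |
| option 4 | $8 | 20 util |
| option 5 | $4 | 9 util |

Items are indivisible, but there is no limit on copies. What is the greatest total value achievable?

Best value-per-unit is option 2 at 42/5; filling with it alone gives 9×42 = 378.
Optimal mix: 9×option 2 + 1×option 5 → cost 49, value 387.

387 util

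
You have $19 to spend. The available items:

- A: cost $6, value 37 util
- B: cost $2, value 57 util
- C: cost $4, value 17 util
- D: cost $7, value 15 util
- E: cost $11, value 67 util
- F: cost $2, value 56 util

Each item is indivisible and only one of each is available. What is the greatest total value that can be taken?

Check high-value combinations within $19:
- B+C+E+F: cost 2+4+11+2=19, value 57+17+67+56=197
- B+E+F: cost 2+11+2=15, value 57+67+56=180
- A+B+C+F: cost 6+2+4+2=14, value 37+57+17+56=167
Best: 197 util.

197 util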